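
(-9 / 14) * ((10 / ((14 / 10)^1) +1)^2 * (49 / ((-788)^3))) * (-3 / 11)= -87723 / 75352796288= -0.00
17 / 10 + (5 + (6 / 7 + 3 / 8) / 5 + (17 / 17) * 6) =725 / 56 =12.95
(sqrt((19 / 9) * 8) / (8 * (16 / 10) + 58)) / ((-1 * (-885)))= sqrt(38) / 93987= 0.00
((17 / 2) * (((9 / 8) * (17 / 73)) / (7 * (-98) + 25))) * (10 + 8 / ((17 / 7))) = -17289 / 386024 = -0.04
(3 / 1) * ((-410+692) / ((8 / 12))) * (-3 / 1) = -3807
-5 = -5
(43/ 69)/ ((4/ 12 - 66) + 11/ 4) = -172/ 17365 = -0.01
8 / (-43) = -8 / 43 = -0.19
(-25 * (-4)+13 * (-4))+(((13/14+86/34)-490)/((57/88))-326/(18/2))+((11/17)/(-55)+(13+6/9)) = -73838372/101745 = -725.72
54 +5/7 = 54.71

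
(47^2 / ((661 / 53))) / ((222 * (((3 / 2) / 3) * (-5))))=-117077 / 366855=-0.32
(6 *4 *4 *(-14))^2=1806336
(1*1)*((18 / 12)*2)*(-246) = -738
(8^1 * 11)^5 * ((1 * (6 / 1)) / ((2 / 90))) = 1424876175360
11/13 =0.85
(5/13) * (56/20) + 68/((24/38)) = 4241/39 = 108.74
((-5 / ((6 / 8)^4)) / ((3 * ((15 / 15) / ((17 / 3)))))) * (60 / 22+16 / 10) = -1035776 / 8019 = -129.17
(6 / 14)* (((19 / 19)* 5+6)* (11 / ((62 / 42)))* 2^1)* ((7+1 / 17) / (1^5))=261360 / 527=495.94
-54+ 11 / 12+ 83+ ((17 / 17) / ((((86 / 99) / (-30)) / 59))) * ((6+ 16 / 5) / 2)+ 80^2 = -1518511 / 516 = -2942.85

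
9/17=0.53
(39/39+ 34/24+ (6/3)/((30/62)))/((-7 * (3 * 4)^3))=-131/241920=-0.00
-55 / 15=-3.67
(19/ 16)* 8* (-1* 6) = -57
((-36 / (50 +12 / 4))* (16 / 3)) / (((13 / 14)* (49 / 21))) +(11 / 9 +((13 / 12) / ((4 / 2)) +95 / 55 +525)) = 287478901 / 545688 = 526.82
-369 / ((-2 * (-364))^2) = -369 / 529984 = -0.00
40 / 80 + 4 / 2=5 / 2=2.50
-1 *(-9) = 9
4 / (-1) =-4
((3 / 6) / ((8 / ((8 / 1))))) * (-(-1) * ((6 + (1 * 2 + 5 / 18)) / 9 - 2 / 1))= -175 / 324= -0.54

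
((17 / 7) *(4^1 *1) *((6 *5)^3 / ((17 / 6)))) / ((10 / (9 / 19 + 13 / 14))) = 12085200 / 931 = 12980.88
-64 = -64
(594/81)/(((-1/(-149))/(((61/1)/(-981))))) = -199958/2943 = -67.94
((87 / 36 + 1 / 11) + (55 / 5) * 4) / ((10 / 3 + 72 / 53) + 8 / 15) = 1626835 / 182776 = 8.90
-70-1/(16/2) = -70.12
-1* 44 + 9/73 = -3203/73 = -43.88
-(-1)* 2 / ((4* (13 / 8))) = 4 / 13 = 0.31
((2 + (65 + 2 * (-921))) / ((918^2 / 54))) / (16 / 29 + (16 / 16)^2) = -10295 / 140454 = -0.07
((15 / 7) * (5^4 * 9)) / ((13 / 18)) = 1518750 / 91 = 16689.56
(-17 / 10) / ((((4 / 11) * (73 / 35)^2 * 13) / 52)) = -45815 / 10658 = -4.30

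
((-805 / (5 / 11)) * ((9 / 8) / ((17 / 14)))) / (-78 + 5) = 111573 / 4964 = 22.48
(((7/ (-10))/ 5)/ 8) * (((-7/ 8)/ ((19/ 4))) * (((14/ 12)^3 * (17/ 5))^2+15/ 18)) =1713655489/ 17729280000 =0.10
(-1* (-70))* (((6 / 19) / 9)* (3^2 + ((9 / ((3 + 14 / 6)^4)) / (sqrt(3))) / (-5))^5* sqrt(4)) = 317701420361963238665509389 / 1095275429376504627200 - 214448423801199827903877054303* sqrt(3) / 1794499263490465181204480000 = 289858.34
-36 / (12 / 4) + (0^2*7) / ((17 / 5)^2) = -12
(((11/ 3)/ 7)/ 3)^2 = 121/ 3969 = 0.03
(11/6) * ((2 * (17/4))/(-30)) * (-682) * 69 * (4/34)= 86273/30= 2875.77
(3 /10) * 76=114 /5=22.80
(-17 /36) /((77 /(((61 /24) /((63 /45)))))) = -5185 /465696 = -0.01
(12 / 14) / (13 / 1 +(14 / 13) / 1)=26 / 427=0.06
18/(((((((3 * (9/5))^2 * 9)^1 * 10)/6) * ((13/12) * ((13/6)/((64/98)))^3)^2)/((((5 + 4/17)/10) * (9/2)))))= 11889568986955776/191942974196676632657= 0.00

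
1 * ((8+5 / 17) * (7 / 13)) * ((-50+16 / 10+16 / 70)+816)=3789234 / 1105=3429.17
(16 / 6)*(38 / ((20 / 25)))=380 / 3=126.67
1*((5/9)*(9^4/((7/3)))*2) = 21870/7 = 3124.29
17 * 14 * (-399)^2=37889838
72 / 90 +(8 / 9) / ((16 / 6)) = 17 / 15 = 1.13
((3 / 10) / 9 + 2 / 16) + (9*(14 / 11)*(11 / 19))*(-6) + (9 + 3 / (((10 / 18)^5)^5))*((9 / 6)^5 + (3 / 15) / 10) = 186933734651201300442375591391 / 3397464752197265625000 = 55021537.61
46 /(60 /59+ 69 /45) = 40710 /2257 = 18.04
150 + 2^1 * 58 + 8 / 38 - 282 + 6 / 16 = -2343 / 152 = -15.41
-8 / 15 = -0.53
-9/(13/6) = -54/13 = -4.15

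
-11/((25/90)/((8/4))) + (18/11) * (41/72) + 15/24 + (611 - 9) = 230717/440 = 524.36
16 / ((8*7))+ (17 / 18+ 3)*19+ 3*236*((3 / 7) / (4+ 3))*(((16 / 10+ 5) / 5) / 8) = 82.38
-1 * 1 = -1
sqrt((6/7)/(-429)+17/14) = sqrt(4858854)/2002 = 1.10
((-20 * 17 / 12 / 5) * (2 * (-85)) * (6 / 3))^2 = 33408400 / 9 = 3712044.44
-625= -625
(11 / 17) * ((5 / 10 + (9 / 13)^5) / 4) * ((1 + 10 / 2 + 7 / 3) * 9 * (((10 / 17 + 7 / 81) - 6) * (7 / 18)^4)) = -2369531667635825 / 2433091132098432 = -0.97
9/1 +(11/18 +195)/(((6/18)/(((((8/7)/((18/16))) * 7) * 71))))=7999955/27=296294.63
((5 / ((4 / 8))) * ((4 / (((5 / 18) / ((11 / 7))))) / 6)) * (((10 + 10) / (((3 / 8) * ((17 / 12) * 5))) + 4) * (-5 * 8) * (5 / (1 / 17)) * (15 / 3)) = -7392000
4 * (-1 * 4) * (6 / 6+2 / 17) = -17.88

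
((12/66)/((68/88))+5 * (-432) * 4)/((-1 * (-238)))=-73438/2023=-36.30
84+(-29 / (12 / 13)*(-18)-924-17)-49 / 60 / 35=-87457 / 300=-291.52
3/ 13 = 0.23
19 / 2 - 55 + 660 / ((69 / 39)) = 15067 / 46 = 327.54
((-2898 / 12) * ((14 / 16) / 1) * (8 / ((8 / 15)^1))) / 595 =-1449 / 272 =-5.33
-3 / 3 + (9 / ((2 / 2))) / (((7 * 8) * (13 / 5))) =-683 / 728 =-0.94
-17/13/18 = -17/234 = -0.07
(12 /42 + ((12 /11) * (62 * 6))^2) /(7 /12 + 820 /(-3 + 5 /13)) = -28456228056 /54073327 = -526.25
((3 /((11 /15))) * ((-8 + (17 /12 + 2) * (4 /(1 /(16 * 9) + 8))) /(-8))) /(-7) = -40815 /88781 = -0.46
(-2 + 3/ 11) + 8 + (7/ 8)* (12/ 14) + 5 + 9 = 925/ 44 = 21.02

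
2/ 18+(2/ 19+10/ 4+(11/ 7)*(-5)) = -12307/ 2394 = -5.14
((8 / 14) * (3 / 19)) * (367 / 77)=4404 / 10241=0.43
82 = 82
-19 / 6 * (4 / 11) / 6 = -19 / 99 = -0.19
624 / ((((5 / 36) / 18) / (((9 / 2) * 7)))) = 12737088 / 5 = 2547417.60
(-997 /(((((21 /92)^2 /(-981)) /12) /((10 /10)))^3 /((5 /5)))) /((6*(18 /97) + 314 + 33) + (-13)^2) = 2733857359305624167399424 /122943205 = 22236750370267508.22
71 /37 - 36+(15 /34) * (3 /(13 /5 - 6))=-737183 /21386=-34.47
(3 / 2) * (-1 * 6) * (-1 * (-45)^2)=18225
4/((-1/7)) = -28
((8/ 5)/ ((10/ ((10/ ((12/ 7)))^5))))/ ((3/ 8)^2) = 16807000/ 2187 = 7684.96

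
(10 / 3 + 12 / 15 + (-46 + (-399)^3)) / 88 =-952818613 / 1320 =-721832.28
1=1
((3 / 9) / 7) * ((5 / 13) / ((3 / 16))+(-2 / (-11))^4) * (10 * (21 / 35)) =2343808 / 3996993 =0.59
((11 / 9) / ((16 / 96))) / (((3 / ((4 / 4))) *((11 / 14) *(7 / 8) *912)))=2 / 513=0.00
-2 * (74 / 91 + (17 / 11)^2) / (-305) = 70506 / 3358355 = 0.02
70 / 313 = 0.22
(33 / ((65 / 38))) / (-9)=-418 / 195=-2.14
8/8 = 1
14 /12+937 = 5629 /6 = 938.17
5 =5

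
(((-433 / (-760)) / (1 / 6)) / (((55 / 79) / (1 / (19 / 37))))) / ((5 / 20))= 3796977 / 99275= 38.25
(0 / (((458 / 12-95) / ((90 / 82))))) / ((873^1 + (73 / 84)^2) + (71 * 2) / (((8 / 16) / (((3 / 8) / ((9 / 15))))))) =0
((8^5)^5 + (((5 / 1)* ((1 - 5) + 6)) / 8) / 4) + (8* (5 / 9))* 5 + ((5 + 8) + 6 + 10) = 37778931862957161709619.54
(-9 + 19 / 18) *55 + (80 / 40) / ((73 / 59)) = -572021 / 1314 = -435.33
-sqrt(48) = -4*sqrt(3) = -6.93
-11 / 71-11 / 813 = -9724 / 57723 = -0.17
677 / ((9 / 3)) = 225.67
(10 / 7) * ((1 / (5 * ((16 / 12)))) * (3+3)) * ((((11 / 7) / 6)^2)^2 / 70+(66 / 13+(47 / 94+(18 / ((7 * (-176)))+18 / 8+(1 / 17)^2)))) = 70356584506547 / 7001395521120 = 10.05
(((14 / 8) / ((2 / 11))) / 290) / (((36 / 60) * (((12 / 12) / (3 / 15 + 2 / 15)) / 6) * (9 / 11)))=0.14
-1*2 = -2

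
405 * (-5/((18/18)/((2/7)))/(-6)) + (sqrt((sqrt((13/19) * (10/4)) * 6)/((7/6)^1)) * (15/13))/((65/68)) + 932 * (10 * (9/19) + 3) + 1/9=612 * 38^(3/4) * 65^(1/4) * sqrt(7)/22477 + 8746810/1197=7310.41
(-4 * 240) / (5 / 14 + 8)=-4480 / 39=-114.87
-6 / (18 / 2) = -2 / 3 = -0.67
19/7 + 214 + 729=6620/7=945.71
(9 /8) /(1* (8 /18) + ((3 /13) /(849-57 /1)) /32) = 370656 /146435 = 2.53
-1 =-1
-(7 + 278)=-285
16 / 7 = 2.29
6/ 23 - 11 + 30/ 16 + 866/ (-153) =-408887/ 28152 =-14.52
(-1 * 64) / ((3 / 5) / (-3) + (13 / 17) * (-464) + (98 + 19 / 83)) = 225760 / 905843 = 0.25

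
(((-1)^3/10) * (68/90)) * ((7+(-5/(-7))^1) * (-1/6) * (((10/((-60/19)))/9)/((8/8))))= -323/9450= -0.03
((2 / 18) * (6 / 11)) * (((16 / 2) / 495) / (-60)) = -4 / 245025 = -0.00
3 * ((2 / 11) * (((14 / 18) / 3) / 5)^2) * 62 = 6076 / 66825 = 0.09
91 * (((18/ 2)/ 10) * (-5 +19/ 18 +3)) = -1547/ 20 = -77.35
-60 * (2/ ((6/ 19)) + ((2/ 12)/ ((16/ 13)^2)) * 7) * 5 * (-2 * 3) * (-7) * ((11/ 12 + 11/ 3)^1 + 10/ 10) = -127931475/ 256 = -499732.32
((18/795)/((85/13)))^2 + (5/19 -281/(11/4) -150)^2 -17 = 1406133310408520204/22162674675625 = 63446.01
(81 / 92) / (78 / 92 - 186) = -27 / 5678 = -0.00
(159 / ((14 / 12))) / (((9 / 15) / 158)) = 251220 / 7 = 35888.57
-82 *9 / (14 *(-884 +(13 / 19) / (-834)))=5847174 / 98055139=0.06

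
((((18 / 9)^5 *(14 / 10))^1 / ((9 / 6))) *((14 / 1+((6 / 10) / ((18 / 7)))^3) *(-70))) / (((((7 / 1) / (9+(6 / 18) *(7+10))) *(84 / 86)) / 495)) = -62992596128 / 2025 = -31107454.88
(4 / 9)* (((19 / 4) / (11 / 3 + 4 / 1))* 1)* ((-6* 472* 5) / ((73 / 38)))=-3407840 / 1679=-2029.68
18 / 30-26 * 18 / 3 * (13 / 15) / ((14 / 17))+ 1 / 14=-327 / 2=-163.50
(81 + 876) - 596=361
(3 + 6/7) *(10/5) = 7.71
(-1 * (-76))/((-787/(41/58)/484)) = -754072/22823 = -33.04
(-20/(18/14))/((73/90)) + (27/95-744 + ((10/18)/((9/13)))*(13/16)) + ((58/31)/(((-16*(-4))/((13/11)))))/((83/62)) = -3127305745171/4102912440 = -762.22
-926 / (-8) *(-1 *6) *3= -4167 / 2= -2083.50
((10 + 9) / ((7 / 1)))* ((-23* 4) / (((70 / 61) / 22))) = -1172908 / 245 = -4787.38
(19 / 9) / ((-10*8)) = -19 / 720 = -0.03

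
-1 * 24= -24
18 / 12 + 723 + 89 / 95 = 137833 / 190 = 725.44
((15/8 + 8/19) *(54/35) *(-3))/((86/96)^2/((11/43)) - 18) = 0.72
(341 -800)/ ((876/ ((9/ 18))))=-153/ 584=-0.26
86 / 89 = 0.97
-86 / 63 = -1.37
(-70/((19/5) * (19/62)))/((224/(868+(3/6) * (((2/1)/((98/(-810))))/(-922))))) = -30391554475/130474064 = -232.93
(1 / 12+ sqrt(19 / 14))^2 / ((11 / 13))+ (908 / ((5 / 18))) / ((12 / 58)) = 13 *sqrt(266) / 924+ 79636093 / 5040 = 15801.04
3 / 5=0.60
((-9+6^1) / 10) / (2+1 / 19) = -19 / 130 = -0.15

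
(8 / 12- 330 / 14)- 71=-1972 / 21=-93.90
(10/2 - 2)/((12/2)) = 1/2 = 0.50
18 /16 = 9 /8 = 1.12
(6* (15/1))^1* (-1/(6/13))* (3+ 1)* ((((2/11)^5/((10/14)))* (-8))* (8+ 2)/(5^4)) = 559104/20131375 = 0.03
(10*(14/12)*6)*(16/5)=224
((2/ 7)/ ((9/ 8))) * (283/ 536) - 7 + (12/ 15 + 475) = 9896854/ 21105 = 468.93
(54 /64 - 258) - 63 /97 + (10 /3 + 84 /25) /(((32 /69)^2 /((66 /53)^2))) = -182706793779 /871913600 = -209.55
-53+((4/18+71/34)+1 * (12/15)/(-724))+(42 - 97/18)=-649841/46155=-14.08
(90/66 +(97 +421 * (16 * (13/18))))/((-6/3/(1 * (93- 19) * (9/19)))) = -18180394/209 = -86987.53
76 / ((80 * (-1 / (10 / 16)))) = -19 / 32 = -0.59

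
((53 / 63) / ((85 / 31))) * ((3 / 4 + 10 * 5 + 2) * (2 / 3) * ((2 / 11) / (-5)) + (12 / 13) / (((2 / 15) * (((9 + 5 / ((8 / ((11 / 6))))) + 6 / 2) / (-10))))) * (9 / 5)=-14555062619 / 4026647625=-3.61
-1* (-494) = 494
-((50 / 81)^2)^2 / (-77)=6250000 / 3314597517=0.00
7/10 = 0.70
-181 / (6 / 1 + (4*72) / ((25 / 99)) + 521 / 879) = -3977475 / 25206923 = -0.16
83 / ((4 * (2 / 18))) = 747 / 4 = 186.75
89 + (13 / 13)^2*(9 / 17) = 1522 / 17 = 89.53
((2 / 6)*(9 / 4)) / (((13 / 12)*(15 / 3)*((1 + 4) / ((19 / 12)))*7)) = 0.01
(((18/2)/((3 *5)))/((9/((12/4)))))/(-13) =-1/65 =-0.02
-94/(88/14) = -329/22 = -14.95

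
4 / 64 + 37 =593 / 16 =37.06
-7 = -7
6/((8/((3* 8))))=18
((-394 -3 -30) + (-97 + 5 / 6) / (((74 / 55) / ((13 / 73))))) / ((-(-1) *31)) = -14252479 / 1004772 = -14.18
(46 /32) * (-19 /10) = -437 /160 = -2.73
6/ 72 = 1/ 12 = 0.08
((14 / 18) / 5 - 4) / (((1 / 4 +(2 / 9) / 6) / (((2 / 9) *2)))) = -2768 / 465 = -5.95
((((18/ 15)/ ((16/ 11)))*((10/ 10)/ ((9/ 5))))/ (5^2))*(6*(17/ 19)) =187/ 1900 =0.10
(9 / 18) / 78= 1 / 156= 0.01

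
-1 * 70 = -70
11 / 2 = 5.50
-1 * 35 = -35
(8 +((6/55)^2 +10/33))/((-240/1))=-37729/1089000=-0.03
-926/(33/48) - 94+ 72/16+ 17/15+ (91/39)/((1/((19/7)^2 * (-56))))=-791321/330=-2397.94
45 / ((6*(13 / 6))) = 45 / 13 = 3.46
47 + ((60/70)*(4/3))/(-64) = 2631/56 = 46.98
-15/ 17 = -0.88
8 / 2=4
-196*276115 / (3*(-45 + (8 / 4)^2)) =54118540 / 123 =439988.13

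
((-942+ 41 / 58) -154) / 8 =-136.91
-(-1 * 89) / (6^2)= 89 / 36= 2.47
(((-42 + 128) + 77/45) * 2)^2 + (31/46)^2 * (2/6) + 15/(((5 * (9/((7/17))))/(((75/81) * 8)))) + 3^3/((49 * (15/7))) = 15691952416009/509903100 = 30774.38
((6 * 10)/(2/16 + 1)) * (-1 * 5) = -800/3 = -266.67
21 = 21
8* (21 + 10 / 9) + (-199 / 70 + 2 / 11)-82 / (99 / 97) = 72291 / 770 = 93.88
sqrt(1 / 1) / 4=1 / 4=0.25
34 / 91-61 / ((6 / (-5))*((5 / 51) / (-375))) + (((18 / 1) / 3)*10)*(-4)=-35431237 / 182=-194677.13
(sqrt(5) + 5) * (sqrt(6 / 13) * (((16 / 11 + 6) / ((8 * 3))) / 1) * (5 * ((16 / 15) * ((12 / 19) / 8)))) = 82 * sqrt(78) * (sqrt(5) + 5) / 8151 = 0.64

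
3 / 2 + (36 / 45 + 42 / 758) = 2.36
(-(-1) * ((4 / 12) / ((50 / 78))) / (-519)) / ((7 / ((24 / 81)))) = -104 / 2452275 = -0.00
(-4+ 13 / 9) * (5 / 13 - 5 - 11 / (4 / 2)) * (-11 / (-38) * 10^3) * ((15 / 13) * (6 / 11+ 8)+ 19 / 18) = 21244844125 / 260091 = 81682.35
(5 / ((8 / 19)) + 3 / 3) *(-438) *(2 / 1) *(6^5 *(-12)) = 1052419392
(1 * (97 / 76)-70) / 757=-5223 / 57532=-0.09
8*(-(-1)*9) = 72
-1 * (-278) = 278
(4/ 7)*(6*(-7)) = -24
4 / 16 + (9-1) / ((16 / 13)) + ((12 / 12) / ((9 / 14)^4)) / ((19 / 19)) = 330811 / 26244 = 12.61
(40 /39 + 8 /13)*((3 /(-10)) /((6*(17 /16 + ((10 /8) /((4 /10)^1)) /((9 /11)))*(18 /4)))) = -512 /137085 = -0.00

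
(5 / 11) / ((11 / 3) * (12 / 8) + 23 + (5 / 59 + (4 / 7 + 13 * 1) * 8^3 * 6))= 4130 / 379068041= 0.00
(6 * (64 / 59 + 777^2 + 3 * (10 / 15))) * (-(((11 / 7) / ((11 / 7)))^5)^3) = -213721158 / 59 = -3622392.51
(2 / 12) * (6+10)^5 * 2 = 1048576 / 3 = 349525.33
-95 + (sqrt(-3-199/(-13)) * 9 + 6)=-89 + 36 * sqrt(130)/13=-57.43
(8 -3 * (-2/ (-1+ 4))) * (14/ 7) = 20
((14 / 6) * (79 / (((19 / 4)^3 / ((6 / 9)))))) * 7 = 495488 / 61731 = 8.03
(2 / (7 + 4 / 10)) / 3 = 10 / 111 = 0.09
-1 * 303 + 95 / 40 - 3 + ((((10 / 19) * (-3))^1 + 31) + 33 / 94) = -273.85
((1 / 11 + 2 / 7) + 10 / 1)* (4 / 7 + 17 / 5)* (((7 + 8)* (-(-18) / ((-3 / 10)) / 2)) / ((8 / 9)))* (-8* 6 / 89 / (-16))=-134939115 / 191884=-703.23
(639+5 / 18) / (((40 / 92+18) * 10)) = 264661 / 76320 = 3.47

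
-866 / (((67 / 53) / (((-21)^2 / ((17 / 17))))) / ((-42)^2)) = -35705155752 / 67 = -532912772.42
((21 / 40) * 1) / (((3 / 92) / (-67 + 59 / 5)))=-22218 / 25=-888.72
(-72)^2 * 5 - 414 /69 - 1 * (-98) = 26012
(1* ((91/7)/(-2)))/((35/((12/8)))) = -39/140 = -0.28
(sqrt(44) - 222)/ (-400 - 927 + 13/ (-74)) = 5476/ 32737 - 148 * sqrt(11)/ 98211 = 0.16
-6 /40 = -3 /20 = -0.15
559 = 559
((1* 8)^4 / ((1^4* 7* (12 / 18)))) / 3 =2048 / 7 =292.57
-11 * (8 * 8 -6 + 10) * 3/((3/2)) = -1496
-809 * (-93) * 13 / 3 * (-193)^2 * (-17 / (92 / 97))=-20025752363227 / 92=-217671221339.42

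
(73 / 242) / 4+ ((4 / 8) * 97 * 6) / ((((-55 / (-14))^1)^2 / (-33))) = -15055679 / 24200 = -622.14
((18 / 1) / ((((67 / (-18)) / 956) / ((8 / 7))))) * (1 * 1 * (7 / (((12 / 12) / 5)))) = -12389760 / 67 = -184921.79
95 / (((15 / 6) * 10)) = 3.80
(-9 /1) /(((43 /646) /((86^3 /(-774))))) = 111112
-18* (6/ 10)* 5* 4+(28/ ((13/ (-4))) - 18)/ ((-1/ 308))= 103760/ 13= 7981.54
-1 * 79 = -79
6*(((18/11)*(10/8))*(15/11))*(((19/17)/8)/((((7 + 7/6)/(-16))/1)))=-461700/100793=-4.58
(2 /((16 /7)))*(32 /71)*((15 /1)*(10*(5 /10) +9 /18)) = 2310 /71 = 32.54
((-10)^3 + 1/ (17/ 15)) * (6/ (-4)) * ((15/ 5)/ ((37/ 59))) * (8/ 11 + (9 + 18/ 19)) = 20121467085/ 262922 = 76530.18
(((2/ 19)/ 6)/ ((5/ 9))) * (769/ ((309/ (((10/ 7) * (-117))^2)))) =210536820/ 95893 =2195.54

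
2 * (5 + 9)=28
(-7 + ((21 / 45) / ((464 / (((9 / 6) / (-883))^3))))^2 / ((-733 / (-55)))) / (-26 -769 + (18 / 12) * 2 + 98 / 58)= 167552987407855493157314434421 / 18916979893599212057499953315840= 0.01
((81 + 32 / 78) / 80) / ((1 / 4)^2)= 635 / 39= 16.28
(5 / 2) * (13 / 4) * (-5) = -40.62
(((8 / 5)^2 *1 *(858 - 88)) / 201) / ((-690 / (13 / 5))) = -64064 / 1733625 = -0.04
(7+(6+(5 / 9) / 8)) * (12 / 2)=941 / 12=78.42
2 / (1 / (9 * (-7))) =-126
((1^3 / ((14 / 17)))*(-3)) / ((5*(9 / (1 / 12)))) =-17 / 2520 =-0.01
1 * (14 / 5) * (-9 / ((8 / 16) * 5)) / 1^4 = -252 / 25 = -10.08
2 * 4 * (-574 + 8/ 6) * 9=-41232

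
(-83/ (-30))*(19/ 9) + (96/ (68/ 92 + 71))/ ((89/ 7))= 7858519/ 1321650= 5.95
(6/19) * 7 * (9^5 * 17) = 42160986/19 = 2218999.26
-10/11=-0.91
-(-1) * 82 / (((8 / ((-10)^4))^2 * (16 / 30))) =240234375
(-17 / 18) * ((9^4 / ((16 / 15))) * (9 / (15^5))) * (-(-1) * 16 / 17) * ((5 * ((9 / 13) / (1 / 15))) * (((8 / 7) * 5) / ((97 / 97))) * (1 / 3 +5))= -46656 / 455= -102.54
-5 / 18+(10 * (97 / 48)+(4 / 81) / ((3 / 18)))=4369 / 216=20.23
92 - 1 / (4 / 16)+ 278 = 366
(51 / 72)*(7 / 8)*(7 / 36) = 833 / 6912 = 0.12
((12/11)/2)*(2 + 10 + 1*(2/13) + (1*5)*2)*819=108864/11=9896.73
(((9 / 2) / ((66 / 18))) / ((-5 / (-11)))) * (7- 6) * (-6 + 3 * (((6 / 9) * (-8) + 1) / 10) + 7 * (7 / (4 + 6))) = -162 / 25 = -6.48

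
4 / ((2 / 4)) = 8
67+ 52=119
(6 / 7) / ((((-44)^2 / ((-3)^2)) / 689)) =2.75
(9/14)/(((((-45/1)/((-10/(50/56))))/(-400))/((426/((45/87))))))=-263552/5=-52710.40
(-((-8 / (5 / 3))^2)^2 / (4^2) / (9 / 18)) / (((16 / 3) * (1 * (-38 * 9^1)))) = 432 / 11875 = 0.04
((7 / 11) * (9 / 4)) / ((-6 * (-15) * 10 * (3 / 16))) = 7 / 825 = 0.01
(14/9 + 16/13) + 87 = 10505/117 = 89.79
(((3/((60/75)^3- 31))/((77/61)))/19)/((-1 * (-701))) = -22875/3908420593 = -0.00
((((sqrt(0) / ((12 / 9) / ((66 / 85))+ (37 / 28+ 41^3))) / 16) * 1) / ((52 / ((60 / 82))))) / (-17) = 0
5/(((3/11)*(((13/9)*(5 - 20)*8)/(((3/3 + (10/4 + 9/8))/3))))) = -407/2496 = -0.16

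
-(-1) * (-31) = -31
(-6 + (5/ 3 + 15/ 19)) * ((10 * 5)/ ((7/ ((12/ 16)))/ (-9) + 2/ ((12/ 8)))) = -22725/ 38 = -598.03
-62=-62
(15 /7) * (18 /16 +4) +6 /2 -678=-37185 /56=-664.02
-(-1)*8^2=64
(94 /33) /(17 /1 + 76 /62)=2914 /18645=0.16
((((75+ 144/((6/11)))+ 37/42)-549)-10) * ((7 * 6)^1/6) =-9203/6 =-1533.83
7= 7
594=594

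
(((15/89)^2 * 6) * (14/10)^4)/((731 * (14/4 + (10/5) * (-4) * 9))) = -259308/19831609675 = -0.00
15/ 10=1.50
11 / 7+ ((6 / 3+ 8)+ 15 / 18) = 521 / 42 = 12.40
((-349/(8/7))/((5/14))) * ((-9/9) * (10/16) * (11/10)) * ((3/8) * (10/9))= 188111/768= 244.94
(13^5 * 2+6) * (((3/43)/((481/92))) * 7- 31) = -474695252672/20683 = -22950986.45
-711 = -711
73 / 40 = 1.82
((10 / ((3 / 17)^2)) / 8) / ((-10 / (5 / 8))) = -1445 / 576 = -2.51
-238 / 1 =-238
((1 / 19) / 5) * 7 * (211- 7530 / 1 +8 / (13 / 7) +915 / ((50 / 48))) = -2928513 / 6175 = -474.25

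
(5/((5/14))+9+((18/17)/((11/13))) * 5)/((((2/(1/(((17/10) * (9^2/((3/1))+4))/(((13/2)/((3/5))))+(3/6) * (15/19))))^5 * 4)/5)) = 245596135472866064453125/864764139074322809901034764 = 0.00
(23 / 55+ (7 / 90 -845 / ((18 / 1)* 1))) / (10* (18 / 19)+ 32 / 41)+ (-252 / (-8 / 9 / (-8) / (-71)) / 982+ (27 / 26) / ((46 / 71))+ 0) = 31163257901351 / 193497198180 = 161.05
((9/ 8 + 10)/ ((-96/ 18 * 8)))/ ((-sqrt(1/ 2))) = 267 * sqrt(2)/ 1024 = 0.37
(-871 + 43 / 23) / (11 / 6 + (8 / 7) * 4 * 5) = -839580 / 23851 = -35.20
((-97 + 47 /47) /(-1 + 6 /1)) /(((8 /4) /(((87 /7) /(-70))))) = 2088 /1225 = 1.70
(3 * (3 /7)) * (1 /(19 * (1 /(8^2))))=576 /133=4.33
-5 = -5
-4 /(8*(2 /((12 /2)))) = -3 /2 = -1.50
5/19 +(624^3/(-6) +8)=-769406819/19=-40495095.74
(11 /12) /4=11 /48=0.23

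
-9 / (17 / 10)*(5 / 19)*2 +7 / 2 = 461 / 646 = 0.71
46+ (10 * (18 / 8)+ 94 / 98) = 6807 / 98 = 69.46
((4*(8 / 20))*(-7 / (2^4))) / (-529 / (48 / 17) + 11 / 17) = 2856 / 761765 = 0.00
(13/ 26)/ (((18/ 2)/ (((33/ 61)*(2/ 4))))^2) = 121/ 267912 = 0.00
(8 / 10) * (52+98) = 120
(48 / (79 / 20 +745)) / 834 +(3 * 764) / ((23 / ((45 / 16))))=280.27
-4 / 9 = -0.44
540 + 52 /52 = 541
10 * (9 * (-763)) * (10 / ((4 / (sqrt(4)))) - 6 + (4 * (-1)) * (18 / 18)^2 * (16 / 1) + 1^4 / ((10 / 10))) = 4394880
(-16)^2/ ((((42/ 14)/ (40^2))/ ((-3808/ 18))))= -779878400/ 27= -28884385.19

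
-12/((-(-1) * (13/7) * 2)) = -42/13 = -3.23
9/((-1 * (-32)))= 9/32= 0.28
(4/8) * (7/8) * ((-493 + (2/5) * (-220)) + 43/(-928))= -3774477/14848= -254.21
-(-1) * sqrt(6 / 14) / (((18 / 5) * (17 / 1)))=0.01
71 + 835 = 906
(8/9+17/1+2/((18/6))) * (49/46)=8183/414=19.77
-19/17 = -1.12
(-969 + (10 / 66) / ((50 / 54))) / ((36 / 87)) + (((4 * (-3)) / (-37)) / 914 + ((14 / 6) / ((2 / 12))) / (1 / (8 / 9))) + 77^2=60265186841 / 16739910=3600.09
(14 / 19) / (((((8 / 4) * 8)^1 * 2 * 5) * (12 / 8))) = 7 / 2280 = 0.00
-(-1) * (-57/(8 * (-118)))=57/944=0.06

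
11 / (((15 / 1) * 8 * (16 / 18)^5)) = 216513 / 1310720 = 0.17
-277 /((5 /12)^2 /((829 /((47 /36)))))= -1190417472 /1175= -1013121.25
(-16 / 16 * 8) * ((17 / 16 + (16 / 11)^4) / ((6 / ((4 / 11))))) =-432491 / 161051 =-2.69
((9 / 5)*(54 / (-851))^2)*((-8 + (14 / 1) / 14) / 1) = -0.05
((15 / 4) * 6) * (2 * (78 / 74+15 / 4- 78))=-487485 / 148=-3293.82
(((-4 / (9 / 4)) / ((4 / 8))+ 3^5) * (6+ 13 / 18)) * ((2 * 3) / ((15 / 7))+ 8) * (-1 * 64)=-3337664 / 3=-1112554.67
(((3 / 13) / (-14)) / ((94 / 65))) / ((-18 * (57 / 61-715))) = -305 / 343933968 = -0.00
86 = 86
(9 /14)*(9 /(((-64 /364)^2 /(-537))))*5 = -257284755 /512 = -502509.29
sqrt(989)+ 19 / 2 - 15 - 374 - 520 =-868.05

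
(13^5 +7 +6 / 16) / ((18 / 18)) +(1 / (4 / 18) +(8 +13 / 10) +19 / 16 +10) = 29706029 / 80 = 371325.36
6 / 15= 0.40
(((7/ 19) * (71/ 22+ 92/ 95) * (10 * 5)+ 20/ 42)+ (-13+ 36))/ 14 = 7.20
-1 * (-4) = 4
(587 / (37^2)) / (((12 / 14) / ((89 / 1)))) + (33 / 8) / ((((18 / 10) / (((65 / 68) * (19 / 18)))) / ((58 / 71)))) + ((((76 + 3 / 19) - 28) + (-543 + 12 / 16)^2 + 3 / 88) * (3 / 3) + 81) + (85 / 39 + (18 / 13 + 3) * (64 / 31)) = 35379426091542507317 / 120247427181024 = 294221.90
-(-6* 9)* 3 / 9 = 18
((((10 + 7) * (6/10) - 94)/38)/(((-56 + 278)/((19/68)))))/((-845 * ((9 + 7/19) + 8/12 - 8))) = 7961/4932366400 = 0.00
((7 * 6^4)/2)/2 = 2268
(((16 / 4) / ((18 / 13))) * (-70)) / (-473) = 1820 / 4257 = 0.43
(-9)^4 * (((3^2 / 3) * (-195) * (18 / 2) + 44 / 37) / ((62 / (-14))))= 8944788447 / 1147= 7798420.62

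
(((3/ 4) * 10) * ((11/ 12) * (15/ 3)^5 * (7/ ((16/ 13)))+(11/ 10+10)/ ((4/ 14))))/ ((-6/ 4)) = -15677921/ 192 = -81655.84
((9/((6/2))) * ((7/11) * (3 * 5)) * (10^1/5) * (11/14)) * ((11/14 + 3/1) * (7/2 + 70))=12521.25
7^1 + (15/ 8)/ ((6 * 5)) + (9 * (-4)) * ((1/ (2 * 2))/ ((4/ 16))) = -28.94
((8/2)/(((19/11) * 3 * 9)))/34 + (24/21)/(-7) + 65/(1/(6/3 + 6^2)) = 1055433940/427329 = 2469.84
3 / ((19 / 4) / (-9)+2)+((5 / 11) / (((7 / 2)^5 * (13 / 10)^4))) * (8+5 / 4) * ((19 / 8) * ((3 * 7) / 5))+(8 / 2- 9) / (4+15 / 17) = 3456308172089 / 3318273787829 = 1.04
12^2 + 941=1085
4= 4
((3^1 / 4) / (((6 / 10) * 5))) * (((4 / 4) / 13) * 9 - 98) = -1265 / 52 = -24.33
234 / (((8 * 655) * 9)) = 13 / 2620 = 0.00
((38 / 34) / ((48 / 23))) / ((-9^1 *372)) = -437 / 2731968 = -0.00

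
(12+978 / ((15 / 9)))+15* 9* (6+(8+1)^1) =13119 / 5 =2623.80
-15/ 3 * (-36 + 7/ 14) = 177.50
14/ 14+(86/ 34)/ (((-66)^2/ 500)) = 23888/ 18513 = 1.29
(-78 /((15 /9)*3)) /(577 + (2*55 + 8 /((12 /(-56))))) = -234 /9745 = -0.02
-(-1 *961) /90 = 10.68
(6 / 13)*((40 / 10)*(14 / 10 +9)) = 96 / 5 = 19.20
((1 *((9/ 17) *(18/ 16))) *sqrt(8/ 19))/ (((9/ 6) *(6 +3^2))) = 0.02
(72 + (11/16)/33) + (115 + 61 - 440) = -9215/48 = -191.98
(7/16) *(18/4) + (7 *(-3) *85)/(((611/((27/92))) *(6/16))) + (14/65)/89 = -63071057/200114720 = -0.32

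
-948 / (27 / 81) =-2844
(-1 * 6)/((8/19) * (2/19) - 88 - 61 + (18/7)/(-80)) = 606480/15059689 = 0.04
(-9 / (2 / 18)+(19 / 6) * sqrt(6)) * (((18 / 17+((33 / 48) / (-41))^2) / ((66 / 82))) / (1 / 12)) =-627596505 / 490688+147213995 * sqrt(6) / 2944128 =-1156.53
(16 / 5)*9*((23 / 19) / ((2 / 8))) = 13248 / 95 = 139.45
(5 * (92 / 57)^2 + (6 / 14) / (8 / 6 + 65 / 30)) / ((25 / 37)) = 77447438 / 3980025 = 19.46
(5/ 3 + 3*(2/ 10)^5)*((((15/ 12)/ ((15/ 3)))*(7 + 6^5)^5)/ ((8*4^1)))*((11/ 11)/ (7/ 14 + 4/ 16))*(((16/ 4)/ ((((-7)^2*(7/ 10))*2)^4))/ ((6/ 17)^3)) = 1096786328561738876717682703/ 538149246374880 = 2038070917965.58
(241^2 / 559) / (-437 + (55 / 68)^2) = -268566544 / 1127873617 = -0.24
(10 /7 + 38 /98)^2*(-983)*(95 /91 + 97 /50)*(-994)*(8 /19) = 60046221621448 /14826175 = 4050014.36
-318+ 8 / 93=-317.91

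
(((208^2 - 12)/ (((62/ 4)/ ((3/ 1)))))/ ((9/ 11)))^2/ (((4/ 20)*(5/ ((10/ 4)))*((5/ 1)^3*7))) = 452717991968/ 1513575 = 299105.09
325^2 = 105625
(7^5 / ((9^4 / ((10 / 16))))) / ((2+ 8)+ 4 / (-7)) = 588245 / 3464208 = 0.17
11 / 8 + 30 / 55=169 / 88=1.92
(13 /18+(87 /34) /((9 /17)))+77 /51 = 1081 /153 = 7.07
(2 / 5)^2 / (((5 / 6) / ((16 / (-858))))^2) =1024 / 12780625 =0.00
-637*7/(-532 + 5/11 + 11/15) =105105/12512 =8.40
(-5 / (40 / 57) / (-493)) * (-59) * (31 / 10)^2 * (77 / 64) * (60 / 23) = -746555733 / 29027840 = -25.72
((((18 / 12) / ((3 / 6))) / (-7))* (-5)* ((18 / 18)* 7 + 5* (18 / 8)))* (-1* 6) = -3285 / 14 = -234.64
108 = 108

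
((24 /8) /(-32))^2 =9 /1024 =0.01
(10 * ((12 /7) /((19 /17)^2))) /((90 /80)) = 12.20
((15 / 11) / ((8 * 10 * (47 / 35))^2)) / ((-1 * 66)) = -245 / 136851968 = -0.00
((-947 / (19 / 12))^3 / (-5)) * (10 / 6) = 489184198848 / 6859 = 71320046.49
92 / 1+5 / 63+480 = 36041 / 63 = 572.08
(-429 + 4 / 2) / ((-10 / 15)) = 1281 / 2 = 640.50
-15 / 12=-1.25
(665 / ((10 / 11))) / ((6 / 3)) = 1463 / 4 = 365.75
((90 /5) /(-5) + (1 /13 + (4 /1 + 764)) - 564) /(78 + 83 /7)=91217 /40885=2.23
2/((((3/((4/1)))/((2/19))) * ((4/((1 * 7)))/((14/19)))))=392/1083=0.36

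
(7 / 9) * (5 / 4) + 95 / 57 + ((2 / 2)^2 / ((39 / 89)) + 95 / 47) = 152701 / 21996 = 6.94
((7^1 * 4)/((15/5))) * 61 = 1708/3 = 569.33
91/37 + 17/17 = 128/37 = 3.46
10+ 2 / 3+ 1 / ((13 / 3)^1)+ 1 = 464 / 39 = 11.90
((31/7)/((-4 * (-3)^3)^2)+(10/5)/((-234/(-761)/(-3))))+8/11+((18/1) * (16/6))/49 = -1455243481/81729648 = -17.81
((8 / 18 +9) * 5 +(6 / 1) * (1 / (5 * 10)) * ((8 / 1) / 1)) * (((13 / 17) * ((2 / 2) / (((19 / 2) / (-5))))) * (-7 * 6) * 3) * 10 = 7892248 / 323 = 24434.20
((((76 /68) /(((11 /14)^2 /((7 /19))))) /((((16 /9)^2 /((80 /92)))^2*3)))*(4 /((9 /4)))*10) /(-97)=-10418625 /3377626912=-0.00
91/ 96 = 0.95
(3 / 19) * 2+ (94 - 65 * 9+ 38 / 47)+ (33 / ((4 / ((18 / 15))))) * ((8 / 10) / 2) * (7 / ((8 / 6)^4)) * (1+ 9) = -229846991 / 571520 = -402.17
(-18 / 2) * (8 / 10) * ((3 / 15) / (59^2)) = -36 / 87025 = -0.00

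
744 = 744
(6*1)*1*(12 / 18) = 4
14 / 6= 7 / 3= 2.33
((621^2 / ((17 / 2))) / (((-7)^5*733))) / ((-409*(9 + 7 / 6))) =4627692 / 5225119641623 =0.00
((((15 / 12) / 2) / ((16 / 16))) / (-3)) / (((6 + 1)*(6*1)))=-5 / 1008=-0.00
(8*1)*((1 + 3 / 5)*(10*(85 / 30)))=1088 / 3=362.67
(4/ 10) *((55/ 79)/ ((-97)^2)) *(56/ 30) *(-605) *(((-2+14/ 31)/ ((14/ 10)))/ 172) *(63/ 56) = 239580/ 990833563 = 0.00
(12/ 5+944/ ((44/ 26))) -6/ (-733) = 560.23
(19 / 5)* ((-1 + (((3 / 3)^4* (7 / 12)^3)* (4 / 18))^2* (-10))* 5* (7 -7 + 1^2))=-585605327 / 30233088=-19.37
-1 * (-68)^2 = -4624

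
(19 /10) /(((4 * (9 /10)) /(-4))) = -19 /9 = -2.11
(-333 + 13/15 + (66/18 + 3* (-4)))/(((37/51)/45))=-21118.14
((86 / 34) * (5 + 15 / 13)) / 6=1720 / 663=2.59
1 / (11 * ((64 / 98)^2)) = 2401 / 11264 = 0.21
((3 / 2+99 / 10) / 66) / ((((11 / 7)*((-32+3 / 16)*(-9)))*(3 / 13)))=13832 / 8314515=0.00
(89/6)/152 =89/912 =0.10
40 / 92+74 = 1712 / 23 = 74.43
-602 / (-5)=602 / 5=120.40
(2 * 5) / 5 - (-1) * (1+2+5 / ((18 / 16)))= 85 / 9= 9.44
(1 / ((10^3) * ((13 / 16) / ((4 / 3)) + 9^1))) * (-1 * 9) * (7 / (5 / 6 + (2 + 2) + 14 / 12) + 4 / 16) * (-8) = 272 / 25625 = 0.01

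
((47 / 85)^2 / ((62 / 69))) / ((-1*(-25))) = 152421 / 11198750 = 0.01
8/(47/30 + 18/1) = 0.41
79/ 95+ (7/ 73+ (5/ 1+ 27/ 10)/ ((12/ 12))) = 119663/ 13870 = 8.63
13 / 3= 4.33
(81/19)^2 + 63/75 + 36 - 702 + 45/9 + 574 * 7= 30468531/9025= 3376.01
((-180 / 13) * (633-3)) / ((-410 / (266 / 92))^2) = -10029663 / 23120474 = -0.43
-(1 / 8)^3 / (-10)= 1 / 5120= 0.00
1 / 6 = 0.17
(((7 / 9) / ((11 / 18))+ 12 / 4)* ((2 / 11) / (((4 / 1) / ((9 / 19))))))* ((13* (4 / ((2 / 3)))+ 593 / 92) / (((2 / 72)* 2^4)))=29576583 / 1692064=17.48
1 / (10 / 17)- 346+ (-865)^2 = 7478807 / 10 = 747880.70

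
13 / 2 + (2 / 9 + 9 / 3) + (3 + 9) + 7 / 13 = 5209 / 234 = 22.26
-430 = -430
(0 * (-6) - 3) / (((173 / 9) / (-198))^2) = -9526572 / 29929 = -318.31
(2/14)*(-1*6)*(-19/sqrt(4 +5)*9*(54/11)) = 18468/77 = 239.84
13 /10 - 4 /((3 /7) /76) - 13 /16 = -170123 /240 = -708.85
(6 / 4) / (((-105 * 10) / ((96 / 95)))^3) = -6144 / 4594994140625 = -0.00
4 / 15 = 0.27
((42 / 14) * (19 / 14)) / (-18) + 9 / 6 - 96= -7957 / 84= -94.73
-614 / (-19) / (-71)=-0.46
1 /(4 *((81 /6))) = 1 /54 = 0.02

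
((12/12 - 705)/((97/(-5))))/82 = 1760/3977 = 0.44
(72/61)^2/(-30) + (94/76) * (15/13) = 12689709/9190870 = 1.38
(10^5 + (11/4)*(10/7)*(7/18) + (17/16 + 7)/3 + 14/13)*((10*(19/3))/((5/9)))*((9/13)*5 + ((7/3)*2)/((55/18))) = 4229259009037/74360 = 56875457.36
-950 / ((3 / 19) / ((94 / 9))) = -1696700 / 27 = -62840.74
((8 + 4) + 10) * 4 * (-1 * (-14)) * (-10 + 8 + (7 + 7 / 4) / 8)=-2233 / 2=-1116.50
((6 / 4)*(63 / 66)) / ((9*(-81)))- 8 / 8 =-3571 / 3564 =-1.00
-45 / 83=-0.54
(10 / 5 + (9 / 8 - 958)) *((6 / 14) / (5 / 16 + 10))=-15278 / 385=-39.68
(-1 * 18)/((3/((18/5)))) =-108/5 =-21.60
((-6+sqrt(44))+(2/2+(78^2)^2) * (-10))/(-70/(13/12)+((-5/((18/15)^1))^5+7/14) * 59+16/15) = 187088907133440/37468381459 - 1010880 * sqrt(11)/37468381459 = 4993.25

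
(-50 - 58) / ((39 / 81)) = -224.31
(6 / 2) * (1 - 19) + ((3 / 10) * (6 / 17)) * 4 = -4554 / 85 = -53.58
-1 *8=-8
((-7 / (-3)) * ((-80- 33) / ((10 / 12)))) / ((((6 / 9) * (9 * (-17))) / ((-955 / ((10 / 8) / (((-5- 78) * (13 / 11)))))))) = 652065596 / 2805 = 232465.45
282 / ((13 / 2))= 564 / 13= 43.38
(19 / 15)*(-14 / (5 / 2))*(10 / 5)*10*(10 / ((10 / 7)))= -14896 / 15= -993.07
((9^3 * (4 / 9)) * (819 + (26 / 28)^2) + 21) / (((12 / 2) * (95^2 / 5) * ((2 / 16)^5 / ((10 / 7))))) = 142182121472 / 123823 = 1148269.07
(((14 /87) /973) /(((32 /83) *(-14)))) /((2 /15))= -415 /1805888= -0.00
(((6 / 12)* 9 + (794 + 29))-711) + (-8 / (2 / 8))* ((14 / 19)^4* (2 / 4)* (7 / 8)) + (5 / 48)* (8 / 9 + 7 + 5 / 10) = 12751302995 / 112597344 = 113.25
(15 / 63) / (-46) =-5 / 966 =-0.01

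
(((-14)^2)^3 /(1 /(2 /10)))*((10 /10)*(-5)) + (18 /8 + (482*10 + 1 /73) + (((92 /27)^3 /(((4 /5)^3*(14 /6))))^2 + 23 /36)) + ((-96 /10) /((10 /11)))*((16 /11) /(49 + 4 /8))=-318579904025781978784 /42343983279675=-7523616.80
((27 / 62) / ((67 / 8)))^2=11664 / 4313929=0.00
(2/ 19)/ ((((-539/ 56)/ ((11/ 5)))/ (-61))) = 976/ 665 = 1.47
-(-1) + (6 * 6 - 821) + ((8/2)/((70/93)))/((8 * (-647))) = -784.00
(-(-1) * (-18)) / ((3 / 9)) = -54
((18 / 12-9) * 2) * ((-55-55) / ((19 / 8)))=13200 / 19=694.74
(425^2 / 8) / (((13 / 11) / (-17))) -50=-33782075 / 104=-324827.64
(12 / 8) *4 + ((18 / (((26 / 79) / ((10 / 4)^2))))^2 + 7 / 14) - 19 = 315916825 / 2704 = 116833.15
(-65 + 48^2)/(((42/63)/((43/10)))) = 288831/20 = 14441.55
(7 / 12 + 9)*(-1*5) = -575 / 12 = -47.92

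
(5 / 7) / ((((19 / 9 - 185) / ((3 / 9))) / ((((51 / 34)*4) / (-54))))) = 5 / 34566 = 0.00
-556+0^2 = -556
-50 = -50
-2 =-2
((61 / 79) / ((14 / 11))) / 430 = 671 / 475580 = 0.00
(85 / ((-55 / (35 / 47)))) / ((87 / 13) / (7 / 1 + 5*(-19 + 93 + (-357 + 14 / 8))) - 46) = 1492855 / 59675242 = 0.03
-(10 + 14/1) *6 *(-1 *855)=123120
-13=-13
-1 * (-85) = 85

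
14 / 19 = 0.74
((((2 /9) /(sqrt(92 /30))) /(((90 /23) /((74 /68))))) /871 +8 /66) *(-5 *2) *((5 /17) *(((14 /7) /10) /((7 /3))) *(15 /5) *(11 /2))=-60 /119 - 407 *sqrt(690) /63433188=-0.50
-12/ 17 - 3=-63/ 17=-3.71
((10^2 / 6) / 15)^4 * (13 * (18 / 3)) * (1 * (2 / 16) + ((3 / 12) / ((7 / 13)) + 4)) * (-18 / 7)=-16705000 / 11907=-1402.96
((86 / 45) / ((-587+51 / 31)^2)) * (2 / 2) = 961 / 172296270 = 0.00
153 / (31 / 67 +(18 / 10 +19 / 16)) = 820080 / 18493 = 44.35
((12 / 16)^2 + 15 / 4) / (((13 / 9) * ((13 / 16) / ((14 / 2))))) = 4347 / 169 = 25.72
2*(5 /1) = 10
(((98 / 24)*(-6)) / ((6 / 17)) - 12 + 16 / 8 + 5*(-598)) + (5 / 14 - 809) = -325757 / 84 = -3878.06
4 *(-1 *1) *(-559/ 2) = 1118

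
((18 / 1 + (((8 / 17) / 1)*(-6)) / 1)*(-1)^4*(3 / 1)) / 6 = 129 / 17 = 7.59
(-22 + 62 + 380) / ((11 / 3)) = 1260 / 11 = 114.55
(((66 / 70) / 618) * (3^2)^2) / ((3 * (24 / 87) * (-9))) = -957 / 57680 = -0.02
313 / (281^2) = 313 / 78961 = 0.00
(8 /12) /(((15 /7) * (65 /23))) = 322 /2925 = 0.11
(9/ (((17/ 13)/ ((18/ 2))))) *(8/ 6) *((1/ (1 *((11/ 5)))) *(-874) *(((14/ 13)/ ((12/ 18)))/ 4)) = -2477790/ 187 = -13250.21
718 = 718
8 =8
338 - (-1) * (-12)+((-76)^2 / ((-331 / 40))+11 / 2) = -366.51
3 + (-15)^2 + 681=909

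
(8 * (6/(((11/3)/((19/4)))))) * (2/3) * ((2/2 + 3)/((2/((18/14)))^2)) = 36936/539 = 68.53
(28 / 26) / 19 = 14 / 247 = 0.06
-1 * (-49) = 49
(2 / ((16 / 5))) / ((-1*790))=-1 / 1264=-0.00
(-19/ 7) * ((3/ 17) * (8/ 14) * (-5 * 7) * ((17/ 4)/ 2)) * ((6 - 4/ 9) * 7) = 2375/ 3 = 791.67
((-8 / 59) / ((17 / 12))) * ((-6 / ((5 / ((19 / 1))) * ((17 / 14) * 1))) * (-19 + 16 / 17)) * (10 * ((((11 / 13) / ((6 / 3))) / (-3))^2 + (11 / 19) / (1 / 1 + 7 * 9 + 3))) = -30389541952 / 3282164041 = -9.26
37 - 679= -642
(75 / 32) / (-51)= -25 / 544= -0.05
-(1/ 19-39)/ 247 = 740/ 4693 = 0.16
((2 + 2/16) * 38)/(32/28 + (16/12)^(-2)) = 9044/191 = 47.35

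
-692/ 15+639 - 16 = 8653/ 15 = 576.87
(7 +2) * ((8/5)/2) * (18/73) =648/365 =1.78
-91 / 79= -1.15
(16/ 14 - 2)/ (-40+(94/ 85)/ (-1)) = 255/ 12229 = 0.02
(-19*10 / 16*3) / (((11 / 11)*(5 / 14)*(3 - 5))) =399 / 8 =49.88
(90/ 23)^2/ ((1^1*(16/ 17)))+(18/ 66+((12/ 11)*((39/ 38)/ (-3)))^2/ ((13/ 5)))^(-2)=11030761184101/ 429861187044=25.66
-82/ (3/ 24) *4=-2624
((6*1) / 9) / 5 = 2 / 15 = 0.13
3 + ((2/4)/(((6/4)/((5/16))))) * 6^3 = 25.50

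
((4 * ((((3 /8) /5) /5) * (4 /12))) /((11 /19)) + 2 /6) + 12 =20407 /1650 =12.37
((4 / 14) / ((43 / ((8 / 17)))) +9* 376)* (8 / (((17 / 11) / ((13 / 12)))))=4952359984 / 260967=18976.96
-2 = -2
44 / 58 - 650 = -18828 / 29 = -649.24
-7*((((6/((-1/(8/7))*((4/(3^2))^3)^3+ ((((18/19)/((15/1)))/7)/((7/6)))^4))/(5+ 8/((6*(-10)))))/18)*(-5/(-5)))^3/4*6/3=5267348238674283504709144433920162758507082394403952302425099578857421875/972010268633815192978381826801997906664133579763542339114273603584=5419025.30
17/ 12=1.42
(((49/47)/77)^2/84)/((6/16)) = 14/2405601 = 0.00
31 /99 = 0.31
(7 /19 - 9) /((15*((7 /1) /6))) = -328 /665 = -0.49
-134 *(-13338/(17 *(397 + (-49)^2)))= 893646/23783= 37.57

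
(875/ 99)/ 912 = 875/ 90288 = 0.01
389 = 389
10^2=100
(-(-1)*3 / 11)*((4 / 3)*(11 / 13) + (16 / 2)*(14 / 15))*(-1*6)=-10056 / 715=-14.06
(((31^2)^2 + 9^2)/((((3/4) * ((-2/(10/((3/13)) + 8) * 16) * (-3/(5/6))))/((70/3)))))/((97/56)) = 174237517300/23571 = 7392029.07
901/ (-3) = -901/ 3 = -300.33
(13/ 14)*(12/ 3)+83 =607/ 7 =86.71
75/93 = 25/31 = 0.81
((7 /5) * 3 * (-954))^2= 401361156 /25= 16054446.24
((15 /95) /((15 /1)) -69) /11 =-6554 /1045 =-6.27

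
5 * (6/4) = 15/2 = 7.50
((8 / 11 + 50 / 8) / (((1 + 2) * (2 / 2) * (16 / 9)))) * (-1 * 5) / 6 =-1535 / 1408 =-1.09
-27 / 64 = -0.42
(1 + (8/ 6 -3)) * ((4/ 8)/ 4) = -1/ 12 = -0.08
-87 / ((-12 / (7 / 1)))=203 / 4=50.75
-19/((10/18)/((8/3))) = -456/5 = -91.20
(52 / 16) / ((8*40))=13 / 1280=0.01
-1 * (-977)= 977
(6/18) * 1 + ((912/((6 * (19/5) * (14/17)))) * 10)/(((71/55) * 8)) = 70622/1491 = 47.37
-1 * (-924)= 924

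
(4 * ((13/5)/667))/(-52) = -0.00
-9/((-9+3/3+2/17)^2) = -2601/17956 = -0.14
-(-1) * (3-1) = 2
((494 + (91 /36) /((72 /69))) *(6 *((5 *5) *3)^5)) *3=339273720703125 /16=21204607543945.31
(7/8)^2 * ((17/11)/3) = 833/2112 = 0.39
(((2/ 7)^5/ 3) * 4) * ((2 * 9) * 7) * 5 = 3840/ 2401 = 1.60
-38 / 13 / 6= -19 / 39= -0.49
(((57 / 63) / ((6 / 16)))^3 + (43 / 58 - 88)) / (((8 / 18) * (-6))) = 1061803003 / 38673936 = 27.46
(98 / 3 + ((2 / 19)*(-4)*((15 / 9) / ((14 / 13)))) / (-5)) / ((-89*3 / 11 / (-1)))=15994 / 11837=1.35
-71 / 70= -1.01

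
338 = 338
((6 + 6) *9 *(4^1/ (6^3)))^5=32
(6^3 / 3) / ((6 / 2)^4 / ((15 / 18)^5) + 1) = 225000 / 632981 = 0.36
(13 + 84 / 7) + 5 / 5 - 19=7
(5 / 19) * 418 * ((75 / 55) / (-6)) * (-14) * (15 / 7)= 750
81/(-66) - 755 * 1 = -16637/22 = -756.23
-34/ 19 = -1.79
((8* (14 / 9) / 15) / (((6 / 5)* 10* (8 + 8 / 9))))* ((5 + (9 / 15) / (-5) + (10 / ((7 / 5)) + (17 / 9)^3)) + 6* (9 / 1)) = 9282641 / 16402500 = 0.57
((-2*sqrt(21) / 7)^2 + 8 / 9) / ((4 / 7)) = 41 / 9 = 4.56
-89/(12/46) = -2047/6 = -341.17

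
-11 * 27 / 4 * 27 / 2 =-8019 / 8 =-1002.38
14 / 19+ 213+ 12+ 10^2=6189 / 19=325.74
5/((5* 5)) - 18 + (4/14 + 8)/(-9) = -5897/315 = -18.72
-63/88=-0.72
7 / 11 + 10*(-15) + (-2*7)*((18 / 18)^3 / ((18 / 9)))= -1720 / 11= -156.36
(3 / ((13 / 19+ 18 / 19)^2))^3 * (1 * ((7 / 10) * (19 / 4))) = 168941758671 / 35500147240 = 4.76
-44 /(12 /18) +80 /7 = -54.57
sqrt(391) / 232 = 0.09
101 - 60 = 41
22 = 22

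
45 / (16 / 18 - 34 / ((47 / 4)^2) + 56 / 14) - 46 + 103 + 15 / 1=1508049 / 18460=81.69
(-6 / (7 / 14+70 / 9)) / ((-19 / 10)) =1080 / 2831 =0.38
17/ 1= 17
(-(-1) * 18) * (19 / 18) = 19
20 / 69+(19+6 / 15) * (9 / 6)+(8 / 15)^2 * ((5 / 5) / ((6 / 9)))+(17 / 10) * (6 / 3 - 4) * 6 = 10829 / 1150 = 9.42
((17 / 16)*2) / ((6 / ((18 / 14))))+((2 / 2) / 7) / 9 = 0.47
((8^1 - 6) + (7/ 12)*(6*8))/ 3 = 10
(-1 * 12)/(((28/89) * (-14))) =267/98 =2.72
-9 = -9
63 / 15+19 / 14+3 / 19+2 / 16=31069 / 5320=5.84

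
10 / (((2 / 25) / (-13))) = -1625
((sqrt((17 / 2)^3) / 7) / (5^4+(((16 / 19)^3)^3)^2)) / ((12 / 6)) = 1770164955064491106058297 *sqrt(34) / 3644721712949934153781401976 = 0.00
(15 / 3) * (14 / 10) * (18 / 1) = 126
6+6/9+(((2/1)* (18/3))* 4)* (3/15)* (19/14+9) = 2228/21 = 106.10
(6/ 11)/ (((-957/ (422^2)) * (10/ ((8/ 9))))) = -9.02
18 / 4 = 4.50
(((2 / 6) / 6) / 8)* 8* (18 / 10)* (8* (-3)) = -12 / 5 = -2.40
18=18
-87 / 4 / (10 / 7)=-609 / 40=-15.22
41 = 41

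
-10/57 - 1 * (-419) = 23873/57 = 418.82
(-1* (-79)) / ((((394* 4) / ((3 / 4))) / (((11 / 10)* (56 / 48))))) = 6083 / 126080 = 0.05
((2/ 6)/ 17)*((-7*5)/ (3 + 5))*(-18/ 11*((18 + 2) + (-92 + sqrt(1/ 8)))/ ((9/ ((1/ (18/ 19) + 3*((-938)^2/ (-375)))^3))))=27793112544675546715591/ 71001562500 -27793112544675546715591*sqrt(2)/ 20448450000000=389521504865.42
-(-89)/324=0.27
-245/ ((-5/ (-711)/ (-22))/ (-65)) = -49819770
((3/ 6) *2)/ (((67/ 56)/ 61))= 3416/ 67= 50.99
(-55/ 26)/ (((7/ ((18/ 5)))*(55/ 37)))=-333/ 455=-0.73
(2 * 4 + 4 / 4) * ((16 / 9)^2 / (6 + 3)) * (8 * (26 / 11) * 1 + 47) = 185600 / 891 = 208.31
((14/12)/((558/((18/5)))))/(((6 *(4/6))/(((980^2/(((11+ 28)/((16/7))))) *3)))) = 384160/1209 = 317.75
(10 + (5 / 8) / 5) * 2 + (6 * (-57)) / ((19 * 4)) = 15.75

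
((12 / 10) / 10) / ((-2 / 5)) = -3 / 10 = -0.30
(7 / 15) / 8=7 / 120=0.06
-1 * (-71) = 71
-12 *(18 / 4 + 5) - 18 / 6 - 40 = -157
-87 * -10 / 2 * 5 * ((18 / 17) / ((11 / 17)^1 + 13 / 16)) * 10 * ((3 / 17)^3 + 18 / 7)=555134472000 / 13653227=40659.58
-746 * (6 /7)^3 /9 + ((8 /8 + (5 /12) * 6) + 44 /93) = -3076667 /63798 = -48.23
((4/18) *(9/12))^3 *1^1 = 1/216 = 0.00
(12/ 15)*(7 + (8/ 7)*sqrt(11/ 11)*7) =12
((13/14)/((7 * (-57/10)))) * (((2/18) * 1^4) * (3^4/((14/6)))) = -585/6517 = -0.09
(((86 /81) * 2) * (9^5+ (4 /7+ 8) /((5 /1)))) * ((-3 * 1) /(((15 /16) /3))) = -75836864 /63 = -1203759.75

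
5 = 5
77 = 77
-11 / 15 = -0.73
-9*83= -747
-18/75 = -6/25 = -0.24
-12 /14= -6 /7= -0.86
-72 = -72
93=93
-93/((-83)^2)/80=-93/551120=-0.00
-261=-261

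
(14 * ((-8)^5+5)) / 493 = -930.39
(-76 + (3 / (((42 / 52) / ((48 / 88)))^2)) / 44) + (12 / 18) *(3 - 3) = -4954616 / 65219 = -75.97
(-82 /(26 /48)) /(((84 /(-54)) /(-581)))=-735048 /13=-56542.15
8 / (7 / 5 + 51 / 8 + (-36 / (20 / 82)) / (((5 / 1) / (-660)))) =320 / 779639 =0.00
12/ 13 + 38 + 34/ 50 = 39.60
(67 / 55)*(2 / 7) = 134 / 385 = 0.35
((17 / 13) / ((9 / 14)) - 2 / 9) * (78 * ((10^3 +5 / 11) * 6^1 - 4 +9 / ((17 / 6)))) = 475878944 / 561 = 848269.06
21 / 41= 0.51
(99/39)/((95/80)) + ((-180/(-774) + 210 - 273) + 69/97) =-61730204/1030237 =-59.92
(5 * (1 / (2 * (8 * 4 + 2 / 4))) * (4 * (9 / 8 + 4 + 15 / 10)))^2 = 4.16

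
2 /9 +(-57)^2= 29243 /9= 3249.22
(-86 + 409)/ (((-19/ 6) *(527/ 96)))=-576/ 31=-18.58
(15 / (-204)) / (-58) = 5 / 3944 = 0.00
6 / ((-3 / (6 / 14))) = -0.86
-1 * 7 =-7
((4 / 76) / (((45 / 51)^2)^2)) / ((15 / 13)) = 1085773 / 14428125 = 0.08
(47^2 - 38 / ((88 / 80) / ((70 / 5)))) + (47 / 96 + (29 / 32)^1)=911729 / 528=1726.76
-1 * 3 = -3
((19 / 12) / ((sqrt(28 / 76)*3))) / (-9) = -19*sqrt(133) / 2268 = -0.10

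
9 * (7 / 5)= 63 / 5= 12.60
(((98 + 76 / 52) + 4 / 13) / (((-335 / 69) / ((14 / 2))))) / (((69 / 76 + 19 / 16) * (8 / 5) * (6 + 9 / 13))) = -1133578 / 176813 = -6.41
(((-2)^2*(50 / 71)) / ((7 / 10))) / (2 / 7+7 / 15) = 30000 / 5609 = 5.35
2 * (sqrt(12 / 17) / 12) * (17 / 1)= sqrt(51) / 3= 2.38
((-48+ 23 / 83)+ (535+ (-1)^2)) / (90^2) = 1501 / 24900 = 0.06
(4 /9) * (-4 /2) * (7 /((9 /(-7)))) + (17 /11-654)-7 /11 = -577592 /891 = -648.25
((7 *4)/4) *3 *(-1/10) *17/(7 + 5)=-119/40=-2.98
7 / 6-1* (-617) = 3709 / 6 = 618.17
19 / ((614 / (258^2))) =632358 / 307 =2059.80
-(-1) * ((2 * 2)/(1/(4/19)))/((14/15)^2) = 900/931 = 0.97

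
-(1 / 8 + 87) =-697 / 8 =-87.12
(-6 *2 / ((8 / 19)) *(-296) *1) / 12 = 703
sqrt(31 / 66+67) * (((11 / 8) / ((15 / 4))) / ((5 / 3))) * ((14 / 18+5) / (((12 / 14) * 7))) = 13 * sqrt(293898) / 4050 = 1.74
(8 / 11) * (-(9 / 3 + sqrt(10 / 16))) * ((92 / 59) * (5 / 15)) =-736 / 649 -184 * sqrt(10) / 1947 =-1.43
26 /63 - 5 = -289 /63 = -4.59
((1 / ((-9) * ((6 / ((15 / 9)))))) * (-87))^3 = 3048625 / 157464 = 19.36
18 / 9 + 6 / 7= 20 / 7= 2.86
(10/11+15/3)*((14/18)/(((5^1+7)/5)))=2275/1188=1.91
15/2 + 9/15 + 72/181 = 15381/1810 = 8.50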